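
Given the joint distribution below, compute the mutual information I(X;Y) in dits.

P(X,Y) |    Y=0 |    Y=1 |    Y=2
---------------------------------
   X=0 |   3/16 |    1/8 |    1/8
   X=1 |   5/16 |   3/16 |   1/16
0.0108 dits

Mutual information: I(X;Y) = H(X) + H(Y) - H(X,Y)

Marginals:
P(X) = (7/16, 9/16), H(X) = 0.2976 dits
P(Y) = (1/2, 5/16, 3/16), H(Y) = 0.4447 dits

Joint entropy: H(X,Y) = 0.7315 dits

I(X;Y) = 0.2976 + 0.4447 - 0.7315 = 0.0108 dits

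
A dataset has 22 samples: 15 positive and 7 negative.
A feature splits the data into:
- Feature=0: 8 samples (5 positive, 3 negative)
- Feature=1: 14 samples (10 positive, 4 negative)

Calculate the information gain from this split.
0.0061 bits

Information Gain = H(Y) - H(Y|Feature)

Before split:
P(positive) = 15/22 = 0.6818
H(Y) = 0.9024 bits

After split:
Feature=0: H = 0.9544 bits (weight = 8/22)
Feature=1: H = 0.8631 bits (weight = 14/22)
H(Y|Feature) = (8/22)×0.9544 + (14/22)×0.8631 = 0.8963 bits

Information Gain = 0.9024 - 0.8963 = 0.0061 bits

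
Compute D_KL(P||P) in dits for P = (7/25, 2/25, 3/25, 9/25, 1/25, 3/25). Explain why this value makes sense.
0.0000 dits

KL divergence satisfies the Gibbs inequality: D_KL(P||Q) ≥ 0 for all distributions P, Q.

D_KL(P||Q) = Σ p(x) log(p(x)/q(x))
Each term is p(x) × log_10(p(x)/p(x)) = p(x) × log_10(1) = 0, so the sum is 0.
D_KL(P||Q) = 0.0000 dits

When P = Q, the KL divergence is exactly 0, as there is no 'divergence' between identical distributions.

This non-negativity is a fundamental property: relative entropy cannot be negative because it measures how different Q is from P.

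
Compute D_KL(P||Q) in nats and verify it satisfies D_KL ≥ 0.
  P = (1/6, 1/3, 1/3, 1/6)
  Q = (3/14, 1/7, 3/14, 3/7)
0.2304 nats

KL divergence satisfies the Gibbs inequality: D_KL(P||Q) ≥ 0 for all distributions P, Q.

D_KL(P||Q) = Σ p(x) log(p(x)/q(x))
Term by term:
  x=0: 1/6 × log_e[(1/6)/(3/14)] = -0.0419
  x=1: 1/3 × log_e[(1/3)/(1/7)] = 0.2824
  x=2: 1/3 × log_e[(1/3)/(3/14)] = 0.1473
  x=3: 1/6 × log_e[(1/6)/(3/7)] = -0.1574
D_KL(P||Q) = 0.2304 nats

D_KL(P||Q) = 0.2304 ≥ 0 ✓

This non-negativity is a fundamental property: relative entropy cannot be negative because it measures how different Q is from P.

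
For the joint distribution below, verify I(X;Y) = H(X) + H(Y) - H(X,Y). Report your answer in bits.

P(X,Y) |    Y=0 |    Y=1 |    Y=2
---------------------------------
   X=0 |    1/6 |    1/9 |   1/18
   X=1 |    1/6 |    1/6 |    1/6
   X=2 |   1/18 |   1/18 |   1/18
I(X;Y) = 0.0285 bits

Mutual information has multiple equivalent forms:
- I(X;Y) = H(X) - H(X|Y)
- I(X;Y) = H(Y) - H(Y|X)
- I(X;Y) = H(X) + H(Y) - H(X,Y)

Computing all quantities:
H(X) = 1.4591, H(Y) = 1.5715, H(X,Y) = 3.0022
H(X|Y) = 1.4306, H(Y|X) = 1.5430

Verification:
H(X) - H(X|Y) = 1.4591 - 1.4306 = 0.0285
H(Y) - H(Y|X) = 1.5715 - 1.5430 = 0.0285
H(X) + H(Y) - H(X,Y) = 1.4591 + 1.5715 - 3.0022 = 0.0285

All forms give I(X;Y) = 0.0285 bits. ✓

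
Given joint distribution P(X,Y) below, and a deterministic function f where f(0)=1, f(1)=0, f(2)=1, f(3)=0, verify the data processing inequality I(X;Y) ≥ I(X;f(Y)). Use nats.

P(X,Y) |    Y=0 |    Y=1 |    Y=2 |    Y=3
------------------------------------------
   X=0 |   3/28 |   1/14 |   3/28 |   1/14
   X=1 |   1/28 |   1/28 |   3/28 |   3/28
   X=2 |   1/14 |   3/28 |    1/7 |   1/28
I(X;Y) = 0.0543, I(X;f(Y)) = 0.0041, inequality holds: 0.0543 ≥ 0.0041

Data Processing Inequality: For any Markov chain X → Y → Z, we have I(X;Y) ≥ I(X;Z).

Here Z = f(Y) is a deterministic function of Y, forming X → Y → Z.

Original I(X;Y) = 0.0543 nats

After applying f:
P(X,Z) where Z=f(Y):
- P(X,Z=0) = P(X,Y=1) + P(X,Y=3)
- P(X,Z=1) = P(X,Y=0) + P(X,Y=2)

I(X;Z) = I(X;f(Y)) = 0.0041 nats

Verification: 0.0543 ≥ 0.0041 ✓

Information cannot be created by processing; the function f can only lose information about X.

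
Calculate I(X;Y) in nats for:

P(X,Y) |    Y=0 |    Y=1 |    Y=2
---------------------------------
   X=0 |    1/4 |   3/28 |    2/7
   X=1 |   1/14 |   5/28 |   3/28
0.0623 nats

Mutual information: I(X;Y) = H(X) + H(Y) - H(X,Y)

Marginals:
P(X) = (9/14, 5/14), H(X) = 0.6518 nats
P(Y) = (9/28, 2/7, 11/28), H(Y) = 1.0898 nats

Joint entropy: H(X,Y) = 1.6793 nats

I(X;Y) = 0.6518 + 1.0898 - 1.6793 = 0.0623 nats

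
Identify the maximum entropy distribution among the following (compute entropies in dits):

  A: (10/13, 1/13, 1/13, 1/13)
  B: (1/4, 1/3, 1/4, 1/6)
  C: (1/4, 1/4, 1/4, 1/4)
C

For a discrete distribution over n outcomes, entropy is maximized by the uniform distribution.

Computing entropies:
H(A) = 0.3447 dits
H(B) = 0.5898 dits
H(C) = 0.6021 dits

The uniform distribution (where all probabilities equal 1/4) achieves the maximum entropy of log_10(4) = 0.6021 dits.

Distribution C has the highest entropy.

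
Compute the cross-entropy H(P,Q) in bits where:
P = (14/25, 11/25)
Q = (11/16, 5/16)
1.0411 bits

Cross-entropy: H(P,Q) = -Σ p(x) log q(x)

Alternatively: H(P,Q) = H(P) + D_KL(P||Q)
H(P) = 0.9896 bits
D_KL(P||Q) = 0.0515 bits

H(P,Q) = 0.9896 + 0.0515 = 1.0411 bits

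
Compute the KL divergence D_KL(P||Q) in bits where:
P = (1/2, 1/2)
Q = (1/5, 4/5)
0.3219 bits

KL divergence: D_KL(P||Q) = Σ p(x) log(p(x)/q(x))

Computing term by term:
  x=0: 1/2 × log_2[(1/2)/(1/5)] = 1/2 × 1.3219 = 0.6610
  x=1: 1/2 × log_2[(1/2)/(4/5)] = 1/2 × -0.6781 = -0.3390

D_KL(P||Q) = 0.3219 bits

Note: KL divergence is always non-negative and equals 0 iff P = Q.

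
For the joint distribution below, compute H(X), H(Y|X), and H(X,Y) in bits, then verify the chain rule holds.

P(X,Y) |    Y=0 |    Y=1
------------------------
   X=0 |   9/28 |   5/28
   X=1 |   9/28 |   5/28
H(X,Y) = 1.9403, H(X) = 1.0000, H(Y|X) = 0.9403 (all in bits)

Chain rule: H(X,Y) = H(X) + H(Y|X)

Left side — joint entropy directly:
H(X,Y) = -Σ p(x,y) log p(x,y) = 1.9403 bits

Right side — compute H(Y|X) from the conditional distributions:
P(X) = (1/2, 1/2), so H(X) = 1.0000 bits
H(Y|X) = Σ_x P(X=x) · H(Y|X=x):
  P(Y|X=0) = (9/14, 5/14), H(Y|X=0) = 0.9403, weight P(X=0) = 1/2
  P(Y|X=1) = (9/14, 5/14), H(Y|X=1) = 0.9403, weight P(X=1) = 1/2
H(Y|X) = 0.9403 bits

H(X) + H(Y|X) = 1.0000 + 0.9403 = 1.9403 bits

Both sides equal 1.9403 bits. ✓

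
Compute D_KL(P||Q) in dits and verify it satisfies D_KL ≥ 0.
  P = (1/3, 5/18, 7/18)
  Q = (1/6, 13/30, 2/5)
0.0419 dits

KL divergence satisfies the Gibbs inequality: D_KL(P||Q) ≥ 0 for all distributions P, Q.

D_KL(P||Q) = Σ p(x) log(p(x)/q(x))
Term by term:
  x=0: 1/3 × log_10[(1/3)/(1/6)] = 0.1003
  x=1: 5/18 × log_10[(5/18)/(13/30)] = -0.0536
  x=2: 7/18 × log_10[(7/18)/(2/5)] = -0.0048
D_KL(P||Q) = 0.0419 dits

D_KL(P||Q) = 0.0419 ≥ 0 ✓

This non-negativity is a fundamental property: relative entropy cannot be negative because it measures how different Q is from P.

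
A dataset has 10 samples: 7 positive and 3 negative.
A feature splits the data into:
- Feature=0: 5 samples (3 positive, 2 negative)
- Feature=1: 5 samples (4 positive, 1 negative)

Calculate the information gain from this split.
0.0349 bits

Information Gain = H(Y) - H(Y|Feature)

Before split:
P(positive) = 7/10 = 0.7000
H(Y) = 0.8813 bits

After split:
Feature=0: H = 0.9710 bits (weight = 5/10)
Feature=1: H = 0.7219 bits (weight = 5/10)
H(Y|Feature) = (5/10)×0.9710 + (5/10)×0.7219 = 0.8464 bits

Information Gain = 0.8813 - 0.8464 = 0.0349 bits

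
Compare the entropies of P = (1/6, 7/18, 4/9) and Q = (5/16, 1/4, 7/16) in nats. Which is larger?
Q

Computing entropies in nats:
H(P) = 1.0263
H(Q) = 1.0717

Distribution Q has higher entropy.

Intuition: The distribution closer to uniform (more spread out) has higher entropy.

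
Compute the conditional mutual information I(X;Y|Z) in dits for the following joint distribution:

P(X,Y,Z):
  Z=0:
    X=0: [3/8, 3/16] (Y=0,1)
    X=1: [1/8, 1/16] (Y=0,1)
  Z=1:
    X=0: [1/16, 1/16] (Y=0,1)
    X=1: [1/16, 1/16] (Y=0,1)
0.0000 dits

Conditional mutual information: I(X;Y|Z) = H(X|Z) + H(Y|Z) - H(X,Y|Z)

H(Z) = 0.2442
H(X,Z) = 0.5026 → H(X|Z) = 0.2584
H(Y,Z) = 0.5268 → H(Y|Z) = 0.2826
H(X,Y,Z) = 0.7852 → H(X,Y|Z) = 0.5410

I(X;Y|Z) = 0.2584 + 0.2826 - 0.5410 = 0.0000 dits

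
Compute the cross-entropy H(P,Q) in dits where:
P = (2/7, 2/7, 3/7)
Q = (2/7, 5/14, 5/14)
0.4748 dits

Cross-entropy: H(P,Q) = -Σ p(x) log q(x)

Alternatively: H(P,Q) = H(P) + D_KL(P||Q)
H(P) = 0.4686 dits
D_KL(P||Q) = 0.0062 dits

H(P,Q) = 0.4686 + 0.0062 = 0.4748 dits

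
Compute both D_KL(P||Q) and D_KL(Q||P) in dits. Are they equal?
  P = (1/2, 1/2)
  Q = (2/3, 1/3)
D_KL(P||Q) = 0.0256, D_KL(Q||P) = 0.0246

KL divergence is not symmetric: D_KL(P||Q) ≠ D_KL(Q||P) in general.

D_KL(P||Q) = 0.0256 dits
D_KL(Q||P) = 0.0246 dits

No, they are not equal!

This asymmetry is why KL divergence is not a true distance metric.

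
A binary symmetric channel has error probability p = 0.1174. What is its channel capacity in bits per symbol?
0.4782 bits

For a binary symmetric channel (BSC) with error probability p:
Capacity C = 1 - H(p) bits per symbol

where H(p) = -p log₂(p) - (1-p) log₂(1-p) is the binary entropy function.

H(0.1174) = 0.5218 bits
C = 1 - 0.5218 = 0.4782 bits per symbol

This means we can reliably transmit up to 0.4782 bits of information per channel use.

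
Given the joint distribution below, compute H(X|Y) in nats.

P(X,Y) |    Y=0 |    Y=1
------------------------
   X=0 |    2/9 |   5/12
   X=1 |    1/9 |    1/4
0.6532 nats

Using the chain rule: H(X|Y) = H(X,Y) - H(Y)

First, compute H(X,Y) = 1.2897 nats

Marginal P(Y) = (1/3, 2/3)
H(Y) = 0.6365 nats

H(X|Y) = H(X,Y) - H(Y) = 1.2897 - 0.6365 = 0.6532 nats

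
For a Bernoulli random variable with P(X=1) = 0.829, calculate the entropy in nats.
0.4575 nats

The binary entropy function is:
H(p) = -p log(p) - (1-p) log(1-p)

H(0.829) = -0.829 × log_e(0.829) - 0.171 × log_e(0.171)
H(0.829) = 0.4575 nats

Note: Binary entropy is maximized at p=0.5 (H=1 bit) and minimized at p=0 or p=1 (H=0).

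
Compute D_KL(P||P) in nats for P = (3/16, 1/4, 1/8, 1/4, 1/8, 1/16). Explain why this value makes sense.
0.0000 nats

KL divergence satisfies the Gibbs inequality: D_KL(P||Q) ≥ 0 for all distributions P, Q.

D_KL(P||Q) = Σ p(x) log(p(x)/q(x))
Each term is p(x) × log_e(p(x)/p(x)) = p(x) × log_e(1) = 0, so the sum is 0.
D_KL(P||Q) = 0.0000 nats

When P = Q, the KL divergence is exactly 0, as there is no 'divergence' between identical distributions.

This non-negativity is a fundamental property: relative entropy cannot be negative because it measures how different Q is from P.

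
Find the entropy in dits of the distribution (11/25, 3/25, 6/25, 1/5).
0.5559 dits

Shannon entropy is H(X) = -Σ p(x) log p(x).

For P = (11/25, 3/25, 6/25, 1/5):
H = -11/25 × log_10(11/25) -3/25 × log_10(3/25) -6/25 × log_10(6/25) -1/5 × log_10(1/5)
H = 0.5559 dits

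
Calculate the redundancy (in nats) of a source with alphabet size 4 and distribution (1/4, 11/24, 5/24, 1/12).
0.1483 nats

Redundancy measures how far a source is from maximum entropy:
R = H_max - H(X)

Maximum entropy for 4 symbols: H_max = log_e(4) = 1.3863 nats
Actual entropy: H(X) = 1.2380 nats
Redundancy: R = 1.3863 - 1.2380 = 0.1483 nats

This redundancy represents potential for compression: the source could be compressed by 0.1483 nats per symbol.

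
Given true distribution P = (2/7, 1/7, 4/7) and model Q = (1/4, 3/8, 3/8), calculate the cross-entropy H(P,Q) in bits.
1.5822 bits

Cross-entropy: H(P,Q) = -Σ p(x) log q(x)

Alternatively: H(P,Q) = H(P) + D_KL(P||Q)
H(P) = 1.3788 bits
D_KL(P||Q) = 0.2034 bits

H(P,Q) = 1.3788 + 0.2034 = 1.5822 bits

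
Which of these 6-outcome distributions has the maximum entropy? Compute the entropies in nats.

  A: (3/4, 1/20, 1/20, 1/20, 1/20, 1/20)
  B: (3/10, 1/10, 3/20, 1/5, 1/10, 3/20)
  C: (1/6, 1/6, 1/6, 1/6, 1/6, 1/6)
C

For a discrete distribution over n outcomes, entropy is maximized by the uniform distribution.

Computing entropies:
H(A) = 0.9647 nats
H(B) = 1.7127 nats
H(C) = 1.7918 nats

The uniform distribution (where all probabilities equal 1/6) achieves the maximum entropy of log_e(6) = 1.7918 nats.

Distribution C has the highest entropy.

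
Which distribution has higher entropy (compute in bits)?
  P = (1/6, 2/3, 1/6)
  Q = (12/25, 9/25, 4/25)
Q

Computing entropies in bits:
H(P) = 1.2516
H(Q) = 1.4619

Distribution Q has higher entropy.

Intuition: The distribution closer to uniform (more spread out) has higher entropy.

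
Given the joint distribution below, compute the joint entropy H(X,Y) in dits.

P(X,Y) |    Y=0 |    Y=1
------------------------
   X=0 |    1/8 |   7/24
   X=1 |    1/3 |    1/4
0.5785 dits

Joint entropy is H(X,Y) = -Σ_{x,y} p(x,y) log p(x,y).

Summing over all non-zero entries:
H(X,Y) = -[1/8·log_10(1/8) + 7/24·log_10(7/24) + 1/3·log_10(1/3) + 1/4·log_10(1/4)]
H(X,Y) = 0.5785 dits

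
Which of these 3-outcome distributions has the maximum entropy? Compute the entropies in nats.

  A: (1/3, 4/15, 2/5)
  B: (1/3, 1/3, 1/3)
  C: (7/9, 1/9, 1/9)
B

For a discrete distribution over n outcomes, entropy is maximized by the uniform distribution.

Computing entropies:
H(A) = 1.0852 nats
H(B) = 1.0986 nats
H(C) = 0.6837 nats

The uniform distribution (where all probabilities equal 1/3) achieves the maximum entropy of log_e(3) = 1.0986 nats.

Distribution B has the highest entropy.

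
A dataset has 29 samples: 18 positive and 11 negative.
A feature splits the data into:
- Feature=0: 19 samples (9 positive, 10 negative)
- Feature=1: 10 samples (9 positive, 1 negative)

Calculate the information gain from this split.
0.1420 bits

Information Gain = H(Y) - H(Y|Feature)

Before split:
P(positive) = 18/29 = 0.6207
H(Y) = 0.9576 bits

After split:
Feature=0: H = 0.9980 bits (weight = 19/29)
Feature=1: H = 0.4690 bits (weight = 10/29)
H(Y|Feature) = (19/29)×0.9980 + (10/29)×0.4690 = 0.8156 bits

Information Gain = 0.9576 - 0.8156 = 0.1420 bits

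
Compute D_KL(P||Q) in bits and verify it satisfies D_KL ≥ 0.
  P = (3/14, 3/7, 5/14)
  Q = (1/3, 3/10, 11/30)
0.0704 bits

KL divergence satisfies the Gibbs inequality: D_KL(P||Q) ≥ 0 for all distributions P, Q.

D_KL(P||Q) = Σ p(x) log(p(x)/q(x))
Term by term:
  x=0: 3/14 × log_2[(3/14)/(1/3)] = -0.1366
  x=1: 3/7 × log_2[(3/7)/(3/10)] = 0.2205
  x=2: 5/14 × log_2[(5/14)/(11/30)] = -0.0136
D_KL(P||Q) = 0.0704 bits

D_KL(P||Q) = 0.0704 ≥ 0 ✓

This non-negativity is a fundamental property: relative entropy cannot be negative because it measures how different Q is from P.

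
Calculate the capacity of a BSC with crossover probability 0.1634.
0.3576 bits

For a binary symmetric channel (BSC) with error probability p:
Capacity C = 1 - H(p) bits per symbol

where H(p) = -p log₂(p) - (1-p) log₂(1-p) is the binary entropy function.

H(0.1634) = 0.6424 bits
C = 1 - 0.6424 = 0.3576 bits per symbol

This means we can reliably transmit up to 0.3576 bits of information per channel use.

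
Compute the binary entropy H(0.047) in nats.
0.1896 nats

The binary entropy function is:
H(p) = -p log(p) - (1-p) log(1-p)

H(0.047) = -0.047 × log_e(0.047) - 0.953 × log_e(0.953)
H(0.047) = 0.1896 nats

Note: Binary entropy is maximized at p=0.5 (H=1 bit) and minimized at p=0 or p=1 (H=0).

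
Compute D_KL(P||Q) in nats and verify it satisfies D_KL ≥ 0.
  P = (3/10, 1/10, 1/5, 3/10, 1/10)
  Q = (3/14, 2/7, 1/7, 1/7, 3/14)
0.2096 nats

KL divergence satisfies the Gibbs inequality: D_KL(P||Q) ≥ 0 for all distributions P, Q.

D_KL(P||Q) = Σ p(x) log(p(x)/q(x))
Term by term:
  x=0: 3/10 × log_e[(3/10)/(3/14)] = 0.1009
  x=1: 1/10 × log_e[(1/10)/(2/7)] = -0.1050
  x=2: 1/5 × log_e[(1/5)/(1/7)] = 0.0673
  x=3: 3/10 × log_e[(3/10)/(1/7)] = 0.2226
  x=4: 1/10 × log_e[(1/10)/(3/14)] = -0.0762
D_KL(P||Q) = 0.2096 nats

D_KL(P||Q) = 0.2096 ≥ 0 ✓

This non-negativity is a fundamental property: relative entropy cannot be negative because it measures how different Q is from P.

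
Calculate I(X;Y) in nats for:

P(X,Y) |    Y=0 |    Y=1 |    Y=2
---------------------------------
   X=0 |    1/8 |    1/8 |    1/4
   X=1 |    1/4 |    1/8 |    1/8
0.0425 nats

Mutual information: I(X;Y) = H(X) + H(Y) - H(X,Y)

Marginals:
P(X) = (1/2, 1/2), H(X) = 0.6931 nats
P(Y) = (3/8, 1/4, 3/8), H(Y) = 1.0822 nats

Joint entropy: H(X,Y) = 1.7329 nats

I(X;Y) = 0.6931 + 1.0822 - 1.7329 = 0.0425 nats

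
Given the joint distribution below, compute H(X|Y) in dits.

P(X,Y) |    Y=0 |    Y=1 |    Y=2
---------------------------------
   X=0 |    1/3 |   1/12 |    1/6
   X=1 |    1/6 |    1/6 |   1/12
0.2764 dits

Using the chain rule: H(X|Y) = H(X,Y) - H(Y)

First, compute H(X,Y) = 0.7280 dits

Marginal P(Y) = (1/2, 1/4, 1/4)
H(Y) = 0.4515 dits

H(X|Y) = H(X,Y) - H(Y) = 0.7280 - 0.4515 = 0.2764 dits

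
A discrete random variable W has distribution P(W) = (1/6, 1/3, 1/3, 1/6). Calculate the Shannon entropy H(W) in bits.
1.9183 bits

Shannon entropy is H(X) = -Σ p(x) log p(x).

For P = (1/6, 1/3, 1/3, 1/6):
H = -1/6 × log_2(1/6) -1/3 × log_2(1/3) -1/3 × log_2(1/3) -1/6 × log_2(1/6)
H = 1.9183 bits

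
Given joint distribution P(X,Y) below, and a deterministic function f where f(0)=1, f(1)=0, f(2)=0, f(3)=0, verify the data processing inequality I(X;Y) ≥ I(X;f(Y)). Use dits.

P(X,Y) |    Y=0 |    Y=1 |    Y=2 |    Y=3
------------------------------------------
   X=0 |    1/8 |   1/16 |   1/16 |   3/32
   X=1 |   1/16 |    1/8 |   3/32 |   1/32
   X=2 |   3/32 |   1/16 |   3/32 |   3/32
I(X;Y) = 0.0213, I(X;f(Y)) = 0.0048, inequality holds: 0.0213 ≥ 0.0048

Data Processing Inequality: For any Markov chain X → Y → Z, we have I(X;Y) ≥ I(X;Z).

Here Z = f(Y) is a deterministic function of Y, forming X → Y → Z.

Original I(X;Y) = 0.0213 dits

After applying f:
P(X,Z) where Z=f(Y):
- P(X,Z=0) = P(X,Y=1) + P(X,Y=2) + P(X,Y=3)
- P(X,Z=1) = P(X,Y=0)

I(X;Z) = I(X;f(Y)) = 0.0048 dits

Verification: 0.0213 ≥ 0.0048 ✓

Information cannot be created by processing; the function f can only lose information about X.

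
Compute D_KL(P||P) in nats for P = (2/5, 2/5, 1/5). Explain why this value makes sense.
0.0000 nats

KL divergence satisfies the Gibbs inequality: D_KL(P||Q) ≥ 0 for all distributions P, Q.

D_KL(P||Q) = Σ p(x) log(p(x)/q(x))
Each term is p(x) × log_e(p(x)/p(x)) = p(x) × log_e(1) = 0, so the sum is 0.
D_KL(P||Q) = 0.0000 nats

When P = Q, the KL divergence is exactly 0, as there is no 'divergence' between identical distributions.

This non-negativity is a fundamental property: relative entropy cannot be negative because it measures how different Q is from P.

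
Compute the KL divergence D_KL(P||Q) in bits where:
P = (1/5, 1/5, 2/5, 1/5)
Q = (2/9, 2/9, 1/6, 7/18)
0.2525 bits

KL divergence: D_KL(P||Q) = Σ p(x) log(p(x)/q(x))

Computing term by term:
  x=0: 1/5 × log_2[(1/5)/(2/9)] = 1/5 × -0.1520 = -0.0304
  x=1: 1/5 × log_2[(1/5)/(2/9)] = 1/5 × -0.1520 = -0.0304
  x=2: 2/5 × log_2[(2/5)/(1/6)] = 2/5 × 1.2630 = 0.5052
  x=3: 1/5 × log_2[(1/5)/(7/18)] = 1/5 × -0.9594 = -0.1919

D_KL(P||Q) = 0.2525 bits

Note: KL divergence is always non-negative and equals 0 iff P = Q.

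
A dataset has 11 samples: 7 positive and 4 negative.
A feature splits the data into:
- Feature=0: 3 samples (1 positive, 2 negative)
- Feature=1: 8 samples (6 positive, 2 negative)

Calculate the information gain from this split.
0.1052 bits

Information Gain = H(Y) - H(Y|Feature)

Before split:
P(positive) = 7/11 = 0.6364
H(Y) = 0.9457 bits

After split:
Feature=0: H = 0.9183 bits (weight = 3/11)
Feature=1: H = 0.8113 bits (weight = 8/11)
H(Y|Feature) = (3/11)×0.9183 + (8/11)×0.8113 = 0.8405 bits

Information Gain = 0.9457 - 0.8405 = 0.1052 bits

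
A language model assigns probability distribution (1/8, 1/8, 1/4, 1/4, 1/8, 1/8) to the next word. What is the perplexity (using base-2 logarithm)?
5.6569

Perplexity is 2^H (or exp(H) for natural log).

First, H = -Σ p log p = 2.5000 bits
Perplexity = 2^2.5000 = 5.6569

Interpretation: The model's uncertainty is equivalent to choosing uniformly among 5.7 options.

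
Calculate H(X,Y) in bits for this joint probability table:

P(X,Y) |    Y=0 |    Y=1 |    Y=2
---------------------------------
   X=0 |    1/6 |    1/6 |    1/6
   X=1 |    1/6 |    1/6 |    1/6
2.5850 bits

Joint entropy is H(X,Y) = -Σ_{x,y} p(x,y) log p(x,y).

Summing over all non-zero entries:
H(X,Y) = -[1/6·log_2(1/6) + 1/6·log_2(1/6) + 1/6·log_2(1/6) + 1/6·log_2(1/6) + 1/6·log_2(1/6) + 1/6·log_2(1/6)]
H(X,Y) = 2.5850 bits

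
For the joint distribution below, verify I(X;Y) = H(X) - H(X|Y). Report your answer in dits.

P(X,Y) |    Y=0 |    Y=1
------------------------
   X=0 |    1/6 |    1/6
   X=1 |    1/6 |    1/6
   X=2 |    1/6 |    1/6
I(X;Y) = 0.0000 dits

Mutual information has multiple equivalent forms:
- I(X;Y) = H(X) - H(X|Y)
- I(X;Y) = H(Y) - H(Y|X)
- I(X;Y) = H(X) + H(Y) - H(X,Y)

Computing all quantities:
H(X) = 0.4771, H(Y) = 0.3010, H(X,Y) = 0.7782
H(X|Y) = 0.4771, H(Y|X) = 0.3010

Verification:
H(X) - H(X|Y) = 0.4771 - 0.4771 = 0.0000
H(Y) - H(Y|X) = 0.3010 - 0.3010 = 0.0000
H(X) + H(Y) - H(X,Y) = 0.4771 + 0.3010 - 0.7782 = 0.0000

All forms give I(X;Y) = 0.0000 dits. ✓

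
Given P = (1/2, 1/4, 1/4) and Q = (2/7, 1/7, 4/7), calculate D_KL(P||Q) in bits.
0.3074 bits

KL divergence: D_KL(P||Q) = Σ p(x) log(p(x)/q(x))

Computing term by term:
  x=0: 1/2 × log_2[(1/2)/(2/7)] = 1/2 × 0.8074 = 0.4037
  x=1: 1/4 × log_2[(1/4)/(1/7)] = 1/4 × 0.8074 = 0.2018
  x=2: 1/4 × log_2[(1/4)/(4/7)] = 1/4 × -1.1926 = -0.2982

D_KL(P||Q) = 0.3074 bits

Note: KL divergence is always non-negative and equals 0 iff P = Q.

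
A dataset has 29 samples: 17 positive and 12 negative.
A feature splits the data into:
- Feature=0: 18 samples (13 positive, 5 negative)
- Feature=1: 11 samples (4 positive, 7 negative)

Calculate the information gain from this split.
0.0907 bits

Information Gain = H(Y) - H(Y|Feature)

Before split:
P(positive) = 17/29 = 0.5862
H(Y) = 0.9784 bits

After split:
Feature=0: H = 0.8524 bits (weight = 18/29)
Feature=1: H = 0.9457 bits (weight = 11/29)
H(Y|Feature) = (18/29)×0.8524 + (11/29)×0.9457 = 0.8878 bits

Information Gain = 0.9784 - 0.8878 = 0.0907 bits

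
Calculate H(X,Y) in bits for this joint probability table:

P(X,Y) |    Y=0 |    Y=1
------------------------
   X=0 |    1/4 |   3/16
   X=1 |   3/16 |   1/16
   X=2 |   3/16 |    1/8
2.4835 bits

Joint entropy is H(X,Y) = -Σ_{x,y} p(x,y) log p(x,y).

Summing over all non-zero entries:
H(X,Y) = -[1/4·log_2(1/4) + 3/16·log_2(3/16) + 3/16·log_2(3/16) + 1/16·log_2(1/16) + 3/16·log_2(3/16) + 1/8·log_2(1/8)]
H(X,Y) = 2.4835 bits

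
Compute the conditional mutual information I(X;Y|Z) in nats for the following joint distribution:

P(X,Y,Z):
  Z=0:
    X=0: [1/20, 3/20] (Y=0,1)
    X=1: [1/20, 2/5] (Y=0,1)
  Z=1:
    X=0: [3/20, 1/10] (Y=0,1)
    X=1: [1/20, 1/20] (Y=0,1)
0.0111 nats

Conditional mutual information: I(X;Y|Z) = H(X|Z) + H(Y|Z) - H(X,Y|Z)

H(Z) = 0.6474
H(X,Z) = 1.2580 → H(X|Z) = 0.6106
H(Y,Z) = 1.1655 → H(Y|Z) = 0.5181
H(X,Y,Z) = 1.7651 → H(X,Y|Z) = 1.1176

I(X;Y|Z) = 0.6106 + 0.5181 - 1.1176 = 0.0111 nats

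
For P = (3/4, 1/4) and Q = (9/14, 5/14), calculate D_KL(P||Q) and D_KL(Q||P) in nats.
D_KL(P||Q) = 0.0264, D_KL(Q||P) = 0.0283

KL divergence is not symmetric: D_KL(P||Q) ≠ D_KL(Q||P) in general.

D_KL(P||Q) = 0.0264 nats
D_KL(Q||P) = 0.0283 nats

No, they are not equal!

This asymmetry is why KL divergence is not a true distance metric.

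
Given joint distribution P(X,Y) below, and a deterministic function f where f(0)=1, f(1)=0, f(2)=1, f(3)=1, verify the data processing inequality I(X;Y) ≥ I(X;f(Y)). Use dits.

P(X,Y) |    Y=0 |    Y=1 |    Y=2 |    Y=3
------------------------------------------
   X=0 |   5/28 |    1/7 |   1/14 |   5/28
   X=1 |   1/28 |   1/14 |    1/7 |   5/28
I(X;Y) = 0.0287, I(X;f(Y)) = 0.0022, inequality holds: 0.0287 ≥ 0.0022

Data Processing Inequality: For any Markov chain X → Y → Z, we have I(X;Y) ≥ I(X;Z).

Here Z = f(Y) is a deterministic function of Y, forming X → Y → Z.

Original I(X;Y) = 0.0287 dits

After applying f:
P(X,Z) where Z=f(Y):
- P(X,Z=0) = P(X,Y=1)
- P(X,Z=1) = P(X,Y=0) + P(X,Y=2) + P(X,Y=3)

I(X;Z) = I(X;f(Y)) = 0.0022 dits

Verification: 0.0287 ≥ 0.0022 ✓

Information cannot be created by processing; the function f can only lose information about X.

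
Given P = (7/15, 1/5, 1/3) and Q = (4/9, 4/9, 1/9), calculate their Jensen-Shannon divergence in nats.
0.0530 nats

Jensen-Shannon divergence is:
JSD(P||Q) = 0.5 × D_KL(P||M) + 0.5 × D_KL(Q||M)
where M = 0.5 × (P + Q) is the mixture distribution.

M = 0.5 × (7/15, 1/5, 1/3) + 0.5 × (4/9, 4/9, 1/9) = (0.455556, 0.322222, 2/9)

D_KL(P||M) = 0.0510 nats
D_KL(Q||M) = 0.0549 nats

JSD(P||Q) = 0.5 × 0.0510 + 0.5 × 0.0549 = 0.0530 nats

Unlike KL divergence, JSD is symmetric and bounded: 0 ≤ JSD ≤ log(2).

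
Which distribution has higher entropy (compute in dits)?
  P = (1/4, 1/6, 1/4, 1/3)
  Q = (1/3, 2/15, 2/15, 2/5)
P

Computing entropies in dits:
H(P) = 0.5898
H(Q) = 0.5516

Distribution P has higher entropy.

Intuition: The distribution closer to uniform (more spread out) has higher entropy.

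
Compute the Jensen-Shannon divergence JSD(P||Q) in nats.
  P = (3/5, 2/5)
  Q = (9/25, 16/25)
0.0291 nats

Jensen-Shannon divergence is:
JSD(P||Q) = 0.5 × D_KL(P||M) + 0.5 × D_KL(Q||M)
where M = 0.5 × (P + Q) is the mixture distribution.

M = 0.5 × (3/5, 2/5) + 0.5 × (9/25, 16/25) = (12/25, 13/25)

D_KL(P||M) = 0.0289 nats
D_KL(Q||M) = 0.0293 nats

JSD(P||Q) = 0.5 × 0.0289 + 0.5 × 0.0293 = 0.0291 nats

Unlike KL divergence, JSD is symmetric and bounded: 0 ≤ JSD ≤ log(2).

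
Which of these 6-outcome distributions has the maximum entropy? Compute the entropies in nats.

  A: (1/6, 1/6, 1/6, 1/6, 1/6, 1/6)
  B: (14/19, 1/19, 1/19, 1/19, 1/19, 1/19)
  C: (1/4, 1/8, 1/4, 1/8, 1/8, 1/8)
A

For a discrete distribution over n outcomes, entropy is maximized by the uniform distribution.

Computing entropies:
H(A) = 1.7918 nats
H(B) = 0.9999 nats
H(C) = 1.7329 nats

The uniform distribution (where all probabilities equal 1/6) achieves the maximum entropy of log_e(6) = 1.7918 nats.

Distribution A has the highest entropy.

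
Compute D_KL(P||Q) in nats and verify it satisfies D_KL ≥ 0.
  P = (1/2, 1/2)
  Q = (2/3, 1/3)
0.0589 nats

KL divergence satisfies the Gibbs inequality: D_KL(P||Q) ≥ 0 for all distributions P, Q.

D_KL(P||Q) = Σ p(x) log(p(x)/q(x))
Term by term:
  x=0: 1/2 × log_e[(1/2)/(2/3)] = -0.1438
  x=1: 1/2 × log_e[(1/2)/(1/3)] = 0.2027
D_KL(P||Q) = 0.0589 nats

D_KL(P||Q) = 0.0589 ≥ 0 ✓

This non-negativity is a fundamental property: relative entropy cannot be negative because it measures how different Q is from P.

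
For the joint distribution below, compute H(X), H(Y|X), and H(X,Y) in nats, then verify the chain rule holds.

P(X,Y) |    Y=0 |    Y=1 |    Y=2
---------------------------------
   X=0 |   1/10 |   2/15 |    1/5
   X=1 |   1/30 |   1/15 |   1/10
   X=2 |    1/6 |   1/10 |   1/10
H(X,Y) = 2.1041, H(X) = 1.0521, H(Y|X) = 1.0520 (all in nats)

Chain rule: H(X,Y) = H(X) + H(Y|X)

Left side — joint entropy directly:
H(X,Y) = -Σ p(x,y) log p(x,y) = 2.1041 nats

Right side — compute H(Y|X) from the conditional distributions:
P(X) = (13/30, 1/5, 11/30), so H(X) = 1.0521 nats
H(Y|X) = Σ_x P(X=x) · H(Y|X=x):
  P(Y|X=0) = (3/13, 4/13, 6/13), H(Y|X=0) = 1.0579, weight P(X=0) = 13/30
  P(Y|X=1) = (1/6, 1/3, 1/2), H(Y|X=1) = 1.0114, weight P(X=1) = 1/5
  P(Y|X=2) = (5/11, 3/11, 3/11), H(Y|X=2) = 1.0671, weight P(X=2) = 11/30
H(Y|X) = 1.0520 nats

H(X) + H(Y|X) = 1.0521 + 1.0520 = 2.1041 nats

Both sides equal 2.1041 nats. ✓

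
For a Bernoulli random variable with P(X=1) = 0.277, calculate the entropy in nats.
0.5901 nats

The binary entropy function is:
H(p) = -p log(p) - (1-p) log(1-p)

H(0.277) = -0.277 × log_e(0.277) - 0.723 × log_e(0.723)
H(0.277) = 0.5901 nats

Note: Binary entropy is maximized at p=0.5 (H=1 bit) and minimized at p=0 or p=1 (H=0).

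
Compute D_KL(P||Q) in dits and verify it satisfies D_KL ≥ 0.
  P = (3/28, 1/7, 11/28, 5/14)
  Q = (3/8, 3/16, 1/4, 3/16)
0.1019 dits

KL divergence satisfies the Gibbs inequality: D_KL(P||Q) ≥ 0 for all distributions P, Q.

D_KL(P||Q) = Σ p(x) log(p(x)/q(x))
Term by term:
  x=0: 3/28 × log_10[(3/28)/(3/8)] = -0.0583
  x=1: 1/7 × log_10[(1/7)/(3/16)] = -0.0169
  x=2: 11/28 × log_10[(11/28)/(1/4)] = 0.0771
  x=3: 5/14 × log_10[(5/14)/(3/16)] = 0.0999
D_KL(P||Q) = 0.1019 dits

D_KL(P||Q) = 0.1019 ≥ 0 ✓

This non-negativity is a fundamental property: relative entropy cannot be negative because it measures how different Q is from P.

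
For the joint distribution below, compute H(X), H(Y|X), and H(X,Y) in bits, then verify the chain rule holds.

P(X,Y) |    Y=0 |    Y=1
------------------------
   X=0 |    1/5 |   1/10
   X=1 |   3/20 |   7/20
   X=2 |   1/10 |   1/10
H(X,Y) = 2.4016, H(X) = 1.4855, H(Y|X) = 0.9161 (all in bits)

Chain rule: H(X,Y) = H(X) + H(Y|X)

Left side — joint entropy directly:
H(X,Y) = -Σ p(x,y) log p(x,y) = 2.4016 bits

Right side — compute H(Y|X) from the conditional distributions:
P(X) = (3/10, 1/2, 1/5), so H(X) = 1.4855 bits
H(Y|X) = Σ_x P(X=x) · H(Y|X=x):
  P(Y|X=0) = (2/3, 1/3), H(Y|X=0) = 0.9183, weight P(X=0) = 3/10
  P(Y|X=1) = (3/10, 7/10), H(Y|X=1) = 0.8813, weight P(X=1) = 1/2
  P(Y|X=2) = (1/2, 1/2), H(Y|X=2) = 1.0000, weight P(X=2) = 1/5
H(Y|X) = 0.9161 bits

H(X) + H(Y|X) = 1.4855 + 0.9161 = 2.4016 bits

Both sides equal 2.4016 bits. ✓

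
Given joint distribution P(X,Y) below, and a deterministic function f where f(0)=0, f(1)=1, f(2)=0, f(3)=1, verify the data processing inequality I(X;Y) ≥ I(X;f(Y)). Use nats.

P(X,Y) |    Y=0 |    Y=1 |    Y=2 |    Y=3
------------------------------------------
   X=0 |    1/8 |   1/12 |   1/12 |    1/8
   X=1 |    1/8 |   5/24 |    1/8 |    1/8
I(X;Y) = 0.0179, I(X;f(Y)) = 0.0025, inequality holds: 0.0179 ≥ 0.0025

Data Processing Inequality: For any Markov chain X → Y → Z, we have I(X;Y) ≥ I(X;Z).

Here Z = f(Y) is a deterministic function of Y, forming X → Y → Z.

Original I(X;Y) = 0.0179 nats

After applying f:
P(X,Z) where Z=f(Y):
- P(X,Z=0) = P(X,Y=0) + P(X,Y=2)
- P(X,Z=1) = P(X,Y=1) + P(X,Y=3)

I(X;Z) = I(X;f(Y)) = 0.0025 nats

Verification: 0.0179 ≥ 0.0025 ✓

Information cannot be created by processing; the function f can only lose information about X.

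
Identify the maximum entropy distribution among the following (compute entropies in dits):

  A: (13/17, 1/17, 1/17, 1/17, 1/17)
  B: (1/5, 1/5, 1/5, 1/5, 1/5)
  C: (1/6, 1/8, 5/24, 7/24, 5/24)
B

For a discrete distribution over n outcomes, entropy is maximized by the uniform distribution.

Computing entropies:
H(A) = 0.3786 dits
H(B) = 0.6990 dits
H(C) = 0.6825 dits

The uniform distribution (where all probabilities equal 1/5) achieves the maximum entropy of log_10(5) = 0.6990 dits.

Distribution B has the highest entropy.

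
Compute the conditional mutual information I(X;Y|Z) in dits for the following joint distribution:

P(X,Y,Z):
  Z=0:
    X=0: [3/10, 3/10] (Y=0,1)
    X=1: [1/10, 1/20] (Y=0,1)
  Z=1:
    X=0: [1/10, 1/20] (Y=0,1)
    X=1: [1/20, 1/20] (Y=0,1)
0.0045 dits

Conditional mutual information: I(X;Y|Z) = H(X|Z) + H(Y|Z) - H(X,Y|Z)

H(Z) = 0.2442
H(X,Z) = 0.4803 → H(X|Z) = 0.2361
H(Y,Z) = 0.5423 → H(Y|Z) = 0.2981
H(X,Y,Z) = 0.7739 → H(X,Y|Z) = 0.5297

I(X;Y|Z) = 0.2361 + 0.2981 - 0.5297 = 0.0045 dits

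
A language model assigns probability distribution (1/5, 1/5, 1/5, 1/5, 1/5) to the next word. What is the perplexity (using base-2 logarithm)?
5.0000

Perplexity is 2^H (or exp(H) for natural log).

First, H = -Σ p log p = 2.3219 bits
Perplexity = 2^2.3219 = 5.0000

Interpretation: The model's uncertainty is equivalent to choosing uniformly among 5.0 options.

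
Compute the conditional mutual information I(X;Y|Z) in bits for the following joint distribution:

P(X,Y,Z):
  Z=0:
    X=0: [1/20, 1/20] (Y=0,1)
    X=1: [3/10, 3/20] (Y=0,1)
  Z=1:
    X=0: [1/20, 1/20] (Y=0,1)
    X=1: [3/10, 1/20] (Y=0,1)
0.0437 bits

Conditional mutual information: I(X;Y|Z) = H(X|Z) + H(Y|Z) - H(X,Y|Z)

H(Z) = 0.9928
H(X,Z) = 1.7129 → H(X|Z) = 0.7201
H(Y,Z) = 1.8568 → H(Y|Z) = 0.8640
H(X,Y,Z) = 2.5332 → H(X,Y|Z) = 1.5404

I(X;Y|Z) = 0.7201 + 0.8640 - 1.5404 = 0.0437 bits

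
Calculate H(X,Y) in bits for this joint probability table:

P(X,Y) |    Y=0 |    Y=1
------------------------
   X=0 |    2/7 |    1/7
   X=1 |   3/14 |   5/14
1.9242 bits

Joint entropy is H(X,Y) = -Σ_{x,y} p(x,y) log p(x,y).

Summing over all non-zero entries:
H(X,Y) = -[2/7·log_2(2/7) + 1/7·log_2(1/7) + 3/14·log_2(3/14) + 5/14·log_2(5/14)]
H(X,Y) = 1.9242 bits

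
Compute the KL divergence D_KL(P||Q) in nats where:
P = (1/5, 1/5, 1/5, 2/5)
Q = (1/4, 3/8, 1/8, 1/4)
0.1117 nats

KL divergence: D_KL(P||Q) = Σ p(x) log(p(x)/q(x))

Computing term by term:
  x=0: 1/5 × log_e[(1/5)/(1/4)] = 1/5 × -0.2231 = -0.0446
  x=1: 1/5 × log_e[(1/5)/(3/8)] = 1/5 × -0.6286 = -0.1257
  x=2: 1/5 × log_e[(1/5)/(1/8)] = 1/5 × 0.4700 = 0.0940
  x=3: 2/5 × log_e[(2/5)/(1/4)] = 2/5 × 0.4700 = 0.1880

D_KL(P||Q) = 0.1117 nats

Note: KL divergence is always non-negative and equals 0 iff P = Q.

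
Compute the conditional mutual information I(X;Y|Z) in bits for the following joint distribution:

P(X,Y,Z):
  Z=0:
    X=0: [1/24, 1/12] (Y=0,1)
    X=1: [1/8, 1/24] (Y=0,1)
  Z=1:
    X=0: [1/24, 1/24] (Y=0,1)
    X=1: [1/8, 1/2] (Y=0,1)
0.0604 bits

Conditional mutual information: I(X;Y|Z) = H(X|Z) + H(Y|Z) - H(X,Y|Z)

H(Z) = 0.8709
H(X,Z) = 1.5284 → H(X|Z) = 0.6575
H(Y,Z) = 1.7158 → H(Y|Z) = 0.8449
H(X,Y,Z) = 2.3129 → H(X,Y|Z) = 1.4420

I(X;Y|Z) = 0.6575 + 0.8449 - 1.4420 = 0.0604 bits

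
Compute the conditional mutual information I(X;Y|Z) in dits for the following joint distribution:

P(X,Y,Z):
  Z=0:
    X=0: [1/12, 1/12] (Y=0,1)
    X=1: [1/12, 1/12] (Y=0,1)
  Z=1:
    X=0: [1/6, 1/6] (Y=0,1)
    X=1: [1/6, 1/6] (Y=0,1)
0.0000 dits

Conditional mutual information: I(X;Y|Z) = H(X|Z) + H(Y|Z) - H(X,Y|Z)

H(Z) = 0.2764
H(X,Z) = 0.5775 → H(X|Z) = 0.3010
H(Y,Z) = 0.5775 → H(Y|Z) = 0.3010
H(X,Y,Z) = 0.8785 → H(X,Y|Z) = 0.6021

I(X;Y|Z) = 0.3010 + 0.3010 - 0.6021 = 0.0000 dits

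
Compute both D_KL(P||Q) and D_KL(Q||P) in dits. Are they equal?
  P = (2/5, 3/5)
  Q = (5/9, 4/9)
D_KL(P||Q) = 0.0211, D_KL(Q||P) = 0.0213

KL divergence is not symmetric: D_KL(P||Q) ≠ D_KL(Q||P) in general.

D_KL(P||Q) = 0.0211 dits
D_KL(Q||P) = 0.0213 dits

No, they are not equal!

This asymmetry is why KL divergence is not a true distance metric.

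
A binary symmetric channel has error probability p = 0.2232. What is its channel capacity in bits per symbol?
0.2340 bits

For a binary symmetric channel (BSC) with error probability p:
Capacity C = 1 - H(p) bits per symbol

where H(p) = -p log₂(p) - (1-p) log₂(1-p) is the binary entropy function.

H(0.2232) = 0.7660 bits
C = 1 - 0.7660 = 0.2340 bits per symbol

This means we can reliably transmit up to 0.2340 bits of information per channel use.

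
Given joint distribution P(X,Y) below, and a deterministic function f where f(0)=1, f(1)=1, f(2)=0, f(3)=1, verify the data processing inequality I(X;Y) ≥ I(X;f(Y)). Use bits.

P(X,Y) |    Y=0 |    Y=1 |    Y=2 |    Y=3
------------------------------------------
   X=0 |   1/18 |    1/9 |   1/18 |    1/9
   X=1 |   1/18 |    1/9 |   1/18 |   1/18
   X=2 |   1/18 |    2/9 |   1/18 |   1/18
I(X;Y) = 0.0432, I(X;f(Y)) = 0.0027, inequality holds: 0.0432 ≥ 0.0027

Data Processing Inequality: For any Markov chain X → Y → Z, we have I(X;Y) ≥ I(X;Z).

Here Z = f(Y) is a deterministic function of Y, forming X → Y → Z.

Original I(X;Y) = 0.0432 bits

After applying f:
P(X,Z) where Z=f(Y):
- P(X,Z=0) = P(X,Y=2)
- P(X,Z=1) = P(X,Y=0) + P(X,Y=1) + P(X,Y=3)

I(X;Z) = I(X;f(Y)) = 0.0027 bits

Verification: 0.0432 ≥ 0.0027 ✓

Information cannot be created by processing; the function f can only lose information about X.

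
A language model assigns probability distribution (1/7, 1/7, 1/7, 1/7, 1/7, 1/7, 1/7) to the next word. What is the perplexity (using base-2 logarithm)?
7.0000

Perplexity is 2^H (or exp(H) for natural log).

First, H = -Σ p log p = 2.8074 bits
Perplexity = 2^2.8074 = 7.0000

Interpretation: The model's uncertainty is equivalent to choosing uniformly among 7.0 options.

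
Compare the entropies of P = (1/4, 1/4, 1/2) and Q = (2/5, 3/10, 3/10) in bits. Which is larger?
Q

Computing entropies in bits:
H(P) = 1.5000
H(Q) = 1.5710

Distribution Q has higher entropy.

Intuition: The distribution closer to uniform (more spread out) has higher entropy.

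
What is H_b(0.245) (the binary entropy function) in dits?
0.2418 dits

The binary entropy function is:
H(p) = -p log(p) - (1-p) log(1-p)

H(0.245) = -0.245 × log_10(0.245) - 0.755 × log_10(0.755)
H(0.245) = 0.2418 dits

Note: Binary entropy is maximized at p=0.5 (H=1 bit) and minimized at p=0 or p=1 (H=0).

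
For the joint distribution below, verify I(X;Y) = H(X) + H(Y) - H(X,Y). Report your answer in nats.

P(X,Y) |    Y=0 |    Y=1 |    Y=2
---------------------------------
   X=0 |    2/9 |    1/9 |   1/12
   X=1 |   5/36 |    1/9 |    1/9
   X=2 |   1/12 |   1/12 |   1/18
I(X;Y) = 0.0135 nats

Mutual information has multiple equivalent forms:
- I(X;Y) = H(X) - H(X|Y)
- I(X;Y) = H(Y) - H(Y|X)
- I(X;Y) = H(X) + H(Y) - H(X,Y)

Computing all quantities:
H(X) = 1.0668, H(Y) = 1.0693, H(X,Y) = 2.1226
H(X|Y) = 1.0534, H(Y|X) = 1.0558

Verification:
H(X) - H(X|Y) = 1.0668 - 1.0534 = 0.0135
H(Y) - H(Y|X) = 1.0693 - 1.0558 = 0.0135
H(X) + H(Y) - H(X,Y) = 1.0668 + 1.0693 - 2.1226 = 0.0135

All forms give I(X;Y) = 0.0135 nats. ✓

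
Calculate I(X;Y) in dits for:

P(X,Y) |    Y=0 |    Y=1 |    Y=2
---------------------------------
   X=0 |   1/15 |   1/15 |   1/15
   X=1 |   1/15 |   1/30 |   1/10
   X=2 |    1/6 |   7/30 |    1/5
0.0085 dits

Mutual information: I(X;Y) = H(X) + H(Y) - H(X,Y)

Marginals:
P(X) = (1/5, 1/5, 3/5), H(X) = 0.4127 dits
P(Y) = (3/10, 1/3, 11/30), H(Y) = 0.4757 dits

Joint entropy: H(X,Y) = 0.8798 dits

I(X;Y) = 0.4127 + 0.4757 - 0.8798 = 0.0085 dits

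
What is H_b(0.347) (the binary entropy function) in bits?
0.9314 bits

The binary entropy function is:
H(p) = -p log(p) - (1-p) log(1-p)

H(0.347) = -0.347 × log_2(0.347) - 0.653 × log_2(0.653)
H(0.347) = 0.9314 bits

Note: Binary entropy is maximized at p=0.5 (H=1 bit) and minimized at p=0 or p=1 (H=0).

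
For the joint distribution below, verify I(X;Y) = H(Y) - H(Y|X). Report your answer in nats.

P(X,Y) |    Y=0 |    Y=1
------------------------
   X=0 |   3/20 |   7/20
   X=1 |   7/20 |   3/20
I(X;Y) = 0.0823 nats

Mutual information has multiple equivalent forms:
- I(X;Y) = H(X) - H(X|Y)
- I(X;Y) = H(Y) - H(Y|X)
- I(X;Y) = H(X) + H(Y) - H(X,Y)

Computing all quantities:
H(X) = 0.6931, H(Y) = 0.6931, H(X,Y) = 1.3040
H(X|Y) = 0.6109, H(Y|X) = 0.6109

Verification:
H(X) - H(X|Y) = 0.6931 - 0.6109 = 0.0823
H(Y) - H(Y|X) = 0.6931 - 0.6109 = 0.0823
H(X) + H(Y) - H(X,Y) = 0.6931 + 0.6931 - 1.3040 = 0.0823

All forms give I(X;Y) = 0.0823 nats. ✓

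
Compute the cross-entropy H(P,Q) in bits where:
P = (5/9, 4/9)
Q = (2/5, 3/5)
1.0619 bits

Cross-entropy: H(P,Q) = -Σ p(x) log q(x)

Alternatively: H(P,Q) = H(P) + D_KL(P||Q)
H(P) = 0.9911 bits
D_KL(P||Q) = 0.0709 bits

H(P,Q) = 0.9911 + 0.0709 = 1.0619 bits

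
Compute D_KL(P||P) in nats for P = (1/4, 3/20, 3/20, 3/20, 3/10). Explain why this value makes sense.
0.0000 nats

KL divergence satisfies the Gibbs inequality: D_KL(P||Q) ≥ 0 for all distributions P, Q.

D_KL(P||Q) = Σ p(x) log(p(x)/q(x))
Each term is p(x) × log_e(p(x)/p(x)) = p(x) × log_e(1) = 0, so the sum is 0.
D_KL(P||Q) = 0.0000 nats

When P = Q, the KL divergence is exactly 0, as there is no 'divergence' between identical distributions.

This non-negativity is a fundamental property: relative entropy cannot be negative because it measures how different Q is from P.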